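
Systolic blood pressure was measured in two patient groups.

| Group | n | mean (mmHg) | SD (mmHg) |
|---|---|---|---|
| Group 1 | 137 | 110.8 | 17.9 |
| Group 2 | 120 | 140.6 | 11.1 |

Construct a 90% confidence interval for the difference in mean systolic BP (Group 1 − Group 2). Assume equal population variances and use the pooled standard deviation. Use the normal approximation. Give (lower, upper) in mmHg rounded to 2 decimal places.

s_p = √[((n₁−1)s₁² + (n₂−1)s₂²)/(n₁+n₂−2)] = √[(136·17.9² + 119·11.1²)/255] = 15.1124.
SE = 15.1124·√(1/137 + 1/120) = 1.8895.
With z* = 1.645, margin = 1.645 × 1.8895 = 3.1082.
x̄₁ − x̄₂ = 110.8 − 140.6 = -29.8000; interval -29.8000 ± 3.1082 = (-32.91, -26.69).

(-32.91, -26.69)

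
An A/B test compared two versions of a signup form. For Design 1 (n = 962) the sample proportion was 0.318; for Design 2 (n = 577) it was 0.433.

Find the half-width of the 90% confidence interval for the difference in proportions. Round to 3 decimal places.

0.042

SE₁ = √(p̂₁(1−p̂₁)/n₁) = √(0.3180·0.6820/962) = 0.01501; SE₂ = √(0.4330·0.5670/577) = 0.02063.
Independent samples: SE of the difference = √(SE₁² + SE₂²) = √(0.0002253001 + 0.0004255969) = 0.02551.
z* for 90% confidence is 1.645, so the margin of error is 1.645 × 0.02551 = 0.04196.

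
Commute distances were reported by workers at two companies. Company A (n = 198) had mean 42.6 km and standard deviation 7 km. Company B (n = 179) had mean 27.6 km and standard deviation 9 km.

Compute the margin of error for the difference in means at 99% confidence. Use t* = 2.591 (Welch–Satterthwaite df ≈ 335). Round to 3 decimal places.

SE₁ = s₁/√n₁ = 7/√198 = 0.4975; SE₂ = 9/√179 = 0.6727.
Independent samples, unequal variances: SE_diff = √(SE₁² + SE₂²) = √(0.24750625 + 0.45252529) = 0.8367.
t* = 2.591, so margin of error = 2.591 × 0.8367 = 2.1679.

2.168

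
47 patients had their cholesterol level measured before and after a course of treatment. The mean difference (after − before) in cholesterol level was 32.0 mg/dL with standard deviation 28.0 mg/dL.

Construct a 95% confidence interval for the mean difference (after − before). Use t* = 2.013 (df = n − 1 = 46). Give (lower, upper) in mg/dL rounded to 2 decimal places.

(23.78, 40.22)

This is a matched-pairs design, so SE = s_d/√n = 28.0/√47 = 4.0842.
Margin = 2.013 × 4.0842 = 8.2215; the interval is 32.0 ± 8.2215 = (23.78, 40.22).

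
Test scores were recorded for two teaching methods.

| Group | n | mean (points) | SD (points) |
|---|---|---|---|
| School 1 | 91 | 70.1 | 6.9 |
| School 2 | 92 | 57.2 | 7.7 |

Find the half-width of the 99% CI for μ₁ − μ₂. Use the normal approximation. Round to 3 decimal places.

Per-group SEs: s₁/√n₁ = 6.9/√91 = 0.7233, s₂/√n₂ = 7.7/√92 = 0.8028.
Unpooled SE of the difference: √(0.52316289 + 0.64448784) = 1.0806.
Margin of error = z* · SE = 2.576 × 1.0806 = 2.7836.

2.784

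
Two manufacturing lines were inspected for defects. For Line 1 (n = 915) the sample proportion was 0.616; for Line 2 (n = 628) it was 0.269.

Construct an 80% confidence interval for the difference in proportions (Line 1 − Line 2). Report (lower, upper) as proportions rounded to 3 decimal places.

Each SE is √(p̂(1−p̂)/n): √(0.6160·0.3840/915) = 0.01608 and √(0.2690·0.7310/628) = 0.01770.
SE(p̂₁ − p̂₂) = √(SE₁² + SE₂²) = √(0.0002585664 + 0.00031329) = 0.02391, since the two samples are independent.
At 80% confidence z* = 1.282; margin = 1.282 × 0.02391 = 0.03065.
The difference is 0.6160 − 0.2690 = 0.3470, so the interval is 0.3470 ± 0.03065 = (0.316, 0.378).

(0.316, 0.378)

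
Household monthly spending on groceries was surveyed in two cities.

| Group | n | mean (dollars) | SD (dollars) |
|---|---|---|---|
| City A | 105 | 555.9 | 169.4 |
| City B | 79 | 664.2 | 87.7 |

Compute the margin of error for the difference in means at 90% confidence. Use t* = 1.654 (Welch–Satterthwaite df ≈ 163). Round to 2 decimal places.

SE₁ = s₁/√n₁ = 169.4/√105 = 16.5317; SE₂ = 87.7/√79 = 9.8670.
Independent samples, unequal variances: SE_diff = √(SE₁² + SE₂²) = √(273.29710489 + 97.357689) = 19.2524.
t* = 1.654, so margin of error = 1.654 × 19.2524 = 31.8435.

31.84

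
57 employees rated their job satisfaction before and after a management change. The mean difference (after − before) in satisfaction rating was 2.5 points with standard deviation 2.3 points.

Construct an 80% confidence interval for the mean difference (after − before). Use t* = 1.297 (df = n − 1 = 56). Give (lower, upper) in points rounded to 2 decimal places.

(2.10, 2.90)

This is a matched-pairs design, so SE = s_d/√n = 2.3/√57 = 0.3046.
Margin = 1.297 × 0.3046 = 0.3951; the interval is 2.5 ± 0.3951 = (2.10, 2.90).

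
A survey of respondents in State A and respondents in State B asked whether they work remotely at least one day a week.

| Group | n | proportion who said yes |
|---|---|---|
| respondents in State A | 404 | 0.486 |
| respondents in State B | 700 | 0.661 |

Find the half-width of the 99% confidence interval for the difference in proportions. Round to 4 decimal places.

0.0789

SE₁ = √(p̂₁(1−p̂₁)/n₁) = √(0.4860·0.5140/404) = 0.02487; SE₂ = √(0.6610·0.3390/700) = 0.01789.
Independent samples: SE of the difference = √(SE₁² + SE₂²) = √(0.0006185169 + 0.0003200521) = 0.03064.
z* for 99% confidence is 2.576, so the margin of error is 2.576 × 0.03064 = 0.07893.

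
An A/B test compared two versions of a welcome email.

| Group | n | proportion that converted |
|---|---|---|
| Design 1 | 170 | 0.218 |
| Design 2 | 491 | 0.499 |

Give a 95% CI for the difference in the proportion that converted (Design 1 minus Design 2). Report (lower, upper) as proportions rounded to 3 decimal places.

SE₁ = √(p̂₁(1−p̂₁)/n₁) = √(0.2180·0.7820/170) = 0.03167; SE₂ = √(0.4990·0.5010/491) = 0.02256.
Independent samples: SE of the difference = √(SE₁² + SE₂²) = √(0.0010029889 + 0.0005089536) = 0.03888.
z* for 95% confidence is 1.960, so the margin of error is 1.960 × 0.03888 = 0.07620.
Point estimate p̂₁ − p̂₂ = 0.2180 − 0.4990 = -0.2810.
-0.2810 ± 0.07620 → (-0.357, -0.205).

(-0.357, -0.205)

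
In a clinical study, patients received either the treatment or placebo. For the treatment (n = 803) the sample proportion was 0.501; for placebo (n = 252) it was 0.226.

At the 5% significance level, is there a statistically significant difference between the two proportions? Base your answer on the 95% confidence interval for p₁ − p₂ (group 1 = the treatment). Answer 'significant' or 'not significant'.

The two standard errors are √(0.5010×0.4990/803) = 0.01764 and √(0.2260×0.7740/252) = 0.02635.
Because the samples are independent, SE_diff = √(0.01764² + 0.02635²) = 0.03171.
Using z* = 1.960 for 95%, ME = 1.960 × 0.03171 = 0.06215.
p̂₁ − p̂₂ = 0.2750; interval 0.2750 ± 0.06215 gives (0.21285, 0.33715).
The interval (0.21285, 0.33715) does not contain 0, so the difference is significant.

significant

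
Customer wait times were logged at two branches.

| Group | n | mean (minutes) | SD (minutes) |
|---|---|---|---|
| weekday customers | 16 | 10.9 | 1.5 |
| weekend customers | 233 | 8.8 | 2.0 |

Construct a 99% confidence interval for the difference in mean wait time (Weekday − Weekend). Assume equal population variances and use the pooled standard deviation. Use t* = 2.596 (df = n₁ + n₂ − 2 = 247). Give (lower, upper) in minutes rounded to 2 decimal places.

Pooled variance s_p² = [15·1.5² + 232·2.0²] / (16+233−2) = 3.8937, so s_p = 1.9732.
SE_diff = s_p·√(1/n₁ + 1/n₂) = 1.9732·√(1/16 + 1/233) = 0.5100.
t* = 2.596; margin = 2.596 × 0.5100 = 1.3240.
Difference = 10.9 − 8.8 = 2.1000.
2.1000 ± 1.3240 → (0.78, 3.42).

(0.78, 3.42)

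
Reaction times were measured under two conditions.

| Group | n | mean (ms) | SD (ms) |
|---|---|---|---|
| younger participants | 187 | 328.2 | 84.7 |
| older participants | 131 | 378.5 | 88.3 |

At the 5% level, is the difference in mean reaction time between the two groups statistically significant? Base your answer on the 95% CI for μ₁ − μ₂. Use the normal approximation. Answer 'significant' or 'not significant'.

SE₁ = s₁/√n₁ = 84.7/√187 = 6.1939; SE₂ = 88.3/√131 = 7.7148.
Independent samples, unequal variances: SE_diff = √(SE₁² + SE₂²) = √(38.36439721 + 59.51813904) = 9.8936.
z* = 1.960, so margin of error = 1.960 × 9.8936 = 19.3915.
Difference in means = 328.2 − 378.5 = -50.3000.
-50.3000 ± 19.3915 → (-69.6915, -30.9085).
The interval (-69.6915, -30.9085) does not contain 0, so the difference is significant.

significant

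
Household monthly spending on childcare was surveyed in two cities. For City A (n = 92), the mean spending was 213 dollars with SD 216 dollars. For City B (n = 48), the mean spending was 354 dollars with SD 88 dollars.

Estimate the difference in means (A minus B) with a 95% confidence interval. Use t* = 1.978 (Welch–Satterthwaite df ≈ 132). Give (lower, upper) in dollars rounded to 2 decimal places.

(-192.14, -89.86)

Per-group SEs: s₁/√n₁ = 216/√92 = 22.5196, s₂/√n₂ = 88/√48 = 12.7017.
Unpooled SE of the difference: √(507.13238416 + 161.33318289) = 25.8547.
Margin of error = t* · SE = 1.978 × 25.8547 = 51.1406.
x̄₁ − x̄₂ = 213 − 354 = -141.0000.
CI: -141.0000 ± 51.1406 = (-192.14, -89.86).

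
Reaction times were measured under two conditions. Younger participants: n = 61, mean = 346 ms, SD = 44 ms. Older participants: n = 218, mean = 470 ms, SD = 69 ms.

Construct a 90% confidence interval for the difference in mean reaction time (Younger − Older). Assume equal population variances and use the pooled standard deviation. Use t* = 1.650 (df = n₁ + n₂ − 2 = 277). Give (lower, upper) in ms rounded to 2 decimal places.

(-139.39, -108.61)

s_p = √[((n₁−1)s₁² + (n₂−1)s₂²)/(n₁+n₂−2)] = √[(60·44² + 217·69²)/277] = 64.4134.
SE = 64.4134·√(1/61 + 1/218) = 9.3301.
With t* = 1.650, margin = 1.650 × 9.3301 = 15.3947.
x̄₁ − x̄₂ = 346 − 470 = -124.0000; interval -124.0000 ± 15.3947 = (-139.39, -108.61).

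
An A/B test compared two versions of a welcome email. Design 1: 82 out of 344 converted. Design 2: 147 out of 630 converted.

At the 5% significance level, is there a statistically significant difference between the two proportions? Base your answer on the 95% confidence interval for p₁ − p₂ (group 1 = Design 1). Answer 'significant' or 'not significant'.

p̂₁ = 82/344 = 0.2384 and p̂₂ = 147/630 = 0.2333.
SE₁ = √(p̂₁(1−p̂₁)/n₁) = √(0.2384·0.7616/344) = 0.02297; SE₂ = √(0.2333·0.7667/630) = 0.01685.
Independent samples: SE of the difference = √(SE₁² + SE₂²) = √(0.0005276209 + 0.0002839225) = 0.02849.
z* for 95% confidence is 1.960, so the margin of error is 1.960 × 0.02849 = 0.05584.
Point estimate p̂₁ − p̂₂ = 0.2384 − 0.2333 = 0.0051.
0.0051 ± 0.05584 → (-0.05074, 0.06094).
The interval (-0.05074, 0.06094) contains 0, so the difference is not significant.

not significant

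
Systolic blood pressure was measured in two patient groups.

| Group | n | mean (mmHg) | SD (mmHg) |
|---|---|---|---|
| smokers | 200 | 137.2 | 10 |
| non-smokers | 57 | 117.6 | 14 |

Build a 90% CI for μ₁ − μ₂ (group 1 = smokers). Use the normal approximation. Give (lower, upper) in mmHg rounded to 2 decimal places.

SE₁ = s₁/√n₁ = 10/√200 = 0.7071; SE₂ = 14/√57 = 1.8543.
Independent samples, unequal variances: SE_diff = √(SE₁² + SE₂²) = √(0.49999041 + 3.43842849) = 1.9845.
z* = 1.645, so margin of error = 1.645 × 1.9845 = 3.2645.
Difference in means = 137.2 − 117.6 = 19.6000.
19.6000 ± 3.2645 → (16.34, 22.86).

(16.34, 22.86)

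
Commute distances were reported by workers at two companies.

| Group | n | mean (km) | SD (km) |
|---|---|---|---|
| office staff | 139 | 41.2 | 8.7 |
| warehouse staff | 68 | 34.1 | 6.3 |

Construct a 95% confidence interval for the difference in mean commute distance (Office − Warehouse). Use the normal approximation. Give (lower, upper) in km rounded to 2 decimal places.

(5.02, 9.18)

SE₁ = s₁/√n₁ = 8.7/√139 = 0.7379; SE₂ = 6.3/√68 = 0.7640.
Independent samples, unequal variances: SE_diff = √(SE₁² + SE₂²) = √(0.54449641 + 0.583696) = 1.0622.
z* = 1.960, so margin of error = 1.960 × 1.0622 = 2.0819.
Difference in means = 41.2 − 34.1 = 7.1000.
7.1000 ± 2.0819 → (5.02, 9.18).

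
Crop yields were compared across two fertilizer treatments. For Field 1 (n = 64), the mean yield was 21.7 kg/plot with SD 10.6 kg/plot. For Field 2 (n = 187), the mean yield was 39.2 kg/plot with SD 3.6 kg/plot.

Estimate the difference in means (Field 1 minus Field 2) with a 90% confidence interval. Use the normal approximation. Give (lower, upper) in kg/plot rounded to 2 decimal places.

Per-group SEs: s₁/√n₁ = 10.6/√64 = 1.3250, s₂/√n₂ = 3.6/√187 = 0.2633.
Unpooled SE of the difference: √(1.755625 + 0.06932689) = 1.3509.
Margin of error = z* · SE = 1.645 × 1.3509 = 2.2222.
x̄₁ − x̄₂ = 21.7 − 39.2 = -17.5000.
CI: -17.5000 ± 2.2222 = (-19.72, -15.28).

(-19.72, -15.28)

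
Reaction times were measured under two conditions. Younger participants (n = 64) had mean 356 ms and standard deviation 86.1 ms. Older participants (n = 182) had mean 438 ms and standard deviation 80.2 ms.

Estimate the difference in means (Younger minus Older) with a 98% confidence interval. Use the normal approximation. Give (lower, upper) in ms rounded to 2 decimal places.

Per-group SEs: s₁/√n₁ = 86.1/√64 = 10.7625, s₂/√n₂ = 80.2/√182 = 5.9448.
Unpooled SE of the difference: √(115.83140625 + 35.34064704) = 12.2952.
Margin of error = z* · SE = 2.326 × 12.2952 = 28.5986.
x̄₁ − x̄₂ = 356 − 438 = -82.0000.
CI: -82.0000 ± 28.5986 = (-110.60, -53.40).

(-110.60, -53.40)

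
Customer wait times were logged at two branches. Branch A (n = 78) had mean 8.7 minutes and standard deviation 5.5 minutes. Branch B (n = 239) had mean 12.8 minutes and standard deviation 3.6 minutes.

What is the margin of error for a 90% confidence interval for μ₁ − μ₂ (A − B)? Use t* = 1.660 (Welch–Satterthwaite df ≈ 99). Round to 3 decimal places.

1.104

Standard errors of each mean: 5.5/√78 = 0.6228 and 3.6/√239 = 0.2329.
SE(x̄₁ − x̄₂) = √(0.6228² + 0.2329²) = 0.6649 for independent samples with unequal variances.
With t* = 1.660, the margin is 1.660 × 0.6649 = 1.1037.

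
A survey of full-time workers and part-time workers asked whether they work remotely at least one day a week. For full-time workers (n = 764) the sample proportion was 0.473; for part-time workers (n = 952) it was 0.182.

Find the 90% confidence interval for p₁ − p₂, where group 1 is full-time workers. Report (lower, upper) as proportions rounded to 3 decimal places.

SE₁ = √(p̂₁(1−p̂₁)/n₁) = √(0.4730·0.5270/764) = 0.01806; SE₂ = √(0.1820·0.8180/952) = 0.01251.
Independent samples: SE of the difference = √(SE₁² + SE₂²) = √(0.0003261636 + 0.0001565001) = 0.02197.
z* for 90% confidence is 1.645, so the margin of error is 1.645 × 0.02197 = 0.03614.
Point estimate p̂₁ − p̂₂ = 0.4730 − 0.1820 = 0.2910.
0.2910 ± 0.03614 → (0.255, 0.327).

(0.255, 0.327)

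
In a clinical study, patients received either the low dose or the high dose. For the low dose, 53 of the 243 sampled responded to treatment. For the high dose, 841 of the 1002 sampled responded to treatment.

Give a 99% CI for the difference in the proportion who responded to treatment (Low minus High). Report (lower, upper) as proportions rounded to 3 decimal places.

(-0.696, -0.547)

Sample proportions: 53/243 = 0.2181, 841/1002 = 0.8393.
Each SE is √(p̂(1−p̂)/n): √(0.2181·0.7819/243) = 0.02649 and √(0.8393·0.1607/1002) = 0.01160.
SE(p̂₁ − p̂₂) = √(SE₁² + SE₂²) = √(0.0007017201 + 0.00013456) = 0.02892, since the two samples are independent.
At 99% confidence z* = 2.576; margin = 2.576 × 0.02892 = 0.07450.
The difference is 0.2181 − 0.8393 = -0.6212, so the interval is -0.6212 ± 0.07450 = (-0.696, -0.547).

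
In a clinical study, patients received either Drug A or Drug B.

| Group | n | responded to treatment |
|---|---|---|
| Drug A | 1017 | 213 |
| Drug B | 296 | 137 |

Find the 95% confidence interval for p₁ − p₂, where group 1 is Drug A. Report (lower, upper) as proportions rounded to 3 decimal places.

p̂₁ = 213/1017 = 0.2094 and p̂₂ = 137/296 = 0.4628.
SE₁ = √(p̂₁(1−p̂₁)/n₁) = √(0.2094·0.7906/1017) = 0.01276; SE₂ = √(0.4628·0.5372/296) = 0.02898.
Independent samples: SE of the difference = √(SE₁² + SE₂²) = √(0.0001628176 + 0.0008398404) = 0.03166.
z* for 95% confidence is 1.960, so the margin of error is 1.960 × 0.03166 = 0.06205.
Point estimate p̂₁ − p̂₂ = 0.2094 − 0.4628 = -0.2534.
-0.2534 ± 0.06205 → (-0.315, -0.191).

(-0.315, -0.191)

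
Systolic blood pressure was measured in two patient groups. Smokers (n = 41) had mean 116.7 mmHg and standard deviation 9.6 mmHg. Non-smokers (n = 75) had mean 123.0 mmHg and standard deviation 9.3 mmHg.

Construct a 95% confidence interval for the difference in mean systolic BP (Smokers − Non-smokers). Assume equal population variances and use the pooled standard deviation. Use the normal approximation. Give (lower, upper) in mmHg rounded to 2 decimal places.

s_p = √[((n₁−1)s₁² + (n₂−1)s₂²)/(n₁+n₂−2)] = √[(40·9.6² + 74·9.3²)/114] = 9.4064.
SE = 9.4064·√(1/41 + 1/75) = 1.8270.
With z* = 1.960, margin = 1.960 × 1.8270 = 3.5809.
x̄₁ − x̄₂ = 116.7 − 123.0 = -6.3000; interval -6.3000 ± 3.5809 = (-9.88, -2.72).

(-9.88, -2.72)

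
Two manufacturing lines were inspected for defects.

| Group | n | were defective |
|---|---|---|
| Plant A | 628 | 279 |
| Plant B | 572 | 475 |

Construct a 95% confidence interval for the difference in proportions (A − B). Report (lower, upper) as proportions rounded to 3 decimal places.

(-0.436, -0.337)

Sample proportions: 279/628 = 0.4443, 475/572 = 0.8304.
Each SE is √(p̂(1−p̂)/n): √(0.4443·0.5557/628) = 0.01983 and √(0.8304·0.1696/572) = 0.01569.
SE(p̂₁ − p̂₂) = √(SE₁² + SE₂²) = √(0.0003932289 + 0.0002461761) = 0.02529, since the two samples are independent.
At 95% confidence z* = 1.960; margin = 1.960 × 0.02529 = 0.04957.
The difference is 0.4443 − 0.8304 = -0.3861, so the interval is -0.3861 ± 0.04957 = (-0.436, -0.337).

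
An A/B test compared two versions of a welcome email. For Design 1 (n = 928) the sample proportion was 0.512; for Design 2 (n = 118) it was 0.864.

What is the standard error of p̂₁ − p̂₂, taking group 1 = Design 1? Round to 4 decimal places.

0.0356

The two standard errors are √(0.5120×0.4880/928) = 0.01641 and √(0.8640×0.1360/118) = 0.03156.
Because the samples are independent, SE_diff = √(0.01641² + 0.03156²) = 0.03557.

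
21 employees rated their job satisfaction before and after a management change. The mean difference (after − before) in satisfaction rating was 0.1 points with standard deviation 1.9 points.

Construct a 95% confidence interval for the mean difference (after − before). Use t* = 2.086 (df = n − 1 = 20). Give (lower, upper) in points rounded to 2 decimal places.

This is a matched-pairs design, so SE = s_d/√n = 1.9/√21 = 0.4146.
Margin = 2.086 × 0.4146 = 0.8649; the interval is 0.1 ± 0.8649 = (-0.76, 0.96).

(-0.76, 0.96)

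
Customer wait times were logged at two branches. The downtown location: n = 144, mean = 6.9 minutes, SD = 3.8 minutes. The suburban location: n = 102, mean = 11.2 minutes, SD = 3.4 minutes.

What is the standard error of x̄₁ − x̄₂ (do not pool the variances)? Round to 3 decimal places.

Per-group SEs: s₁/√n₁ = 3.8/√144 = 0.3167, s₂/√n₂ = 3.4/√102 = 0.3367.
Unpooled SE of the difference: √(0.10029889 + 0.11336689) = 0.4622.

0.462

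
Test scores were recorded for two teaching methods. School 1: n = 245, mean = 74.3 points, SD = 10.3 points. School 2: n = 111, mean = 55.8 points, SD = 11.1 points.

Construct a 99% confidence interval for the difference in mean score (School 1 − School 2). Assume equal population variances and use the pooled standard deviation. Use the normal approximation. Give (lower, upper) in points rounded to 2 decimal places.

Pooled variance s_p² = [244·10.3² + 110·11.1²] / (245+111−2) = 111.4098, so s_p = 10.5551.
SE_diff = s_p·√(1/n₁ + 1/n₂) = 10.5551·√(1/245 + 1/111) = 1.2077.
z* = 2.576; margin = 2.576 × 1.2077 = 3.1110.
Difference = 74.3 − 55.8 = 18.5000.
18.5000 ± 3.1110 → (15.39, 21.61).

(15.39, 21.61)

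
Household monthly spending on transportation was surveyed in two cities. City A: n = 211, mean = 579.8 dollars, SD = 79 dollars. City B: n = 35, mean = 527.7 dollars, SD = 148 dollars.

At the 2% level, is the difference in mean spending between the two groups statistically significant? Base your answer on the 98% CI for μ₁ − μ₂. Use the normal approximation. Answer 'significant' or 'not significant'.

Per-group SEs: s₁/√n₁ = 79/√211 = 5.4386, s₂/√n₂ = 148/√35 = 25.0166.
Unpooled SE of the difference: √(29.57836996 + 625.83027556) = 25.6010.
Margin of error = z* · SE = 2.326 × 25.6010 = 59.5479.
x̄₁ − x̄₂ = 579.8 − 527.7 = 52.1000.
CI: 52.1000 ± 59.5479 = (-7.4479, 111.6479).
The interval (-7.4479, 111.6479) contains 0, so the difference is not significant.

not significant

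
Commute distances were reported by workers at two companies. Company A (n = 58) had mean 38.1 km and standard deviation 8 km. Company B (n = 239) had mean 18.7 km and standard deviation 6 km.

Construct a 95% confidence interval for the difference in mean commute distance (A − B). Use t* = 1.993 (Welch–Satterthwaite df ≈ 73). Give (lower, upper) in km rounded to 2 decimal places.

Standard errors of each mean: 8/√58 = 1.0505 and 6/√239 = 0.3881.
SE(x̄₁ − x̄₂) = √(1.0505² + 0.3881²) = 1.1199 for independent samples with unequal variances.
With t* = 1.993, the margin is 1.993 × 1.1199 = 2.2320.
x̄₁ − x̄₂ = 38.1 − 18.7 = 19.4000; the interval is 19.4000 ± 2.2320 = (17.17, 21.63).

(17.17, 21.63)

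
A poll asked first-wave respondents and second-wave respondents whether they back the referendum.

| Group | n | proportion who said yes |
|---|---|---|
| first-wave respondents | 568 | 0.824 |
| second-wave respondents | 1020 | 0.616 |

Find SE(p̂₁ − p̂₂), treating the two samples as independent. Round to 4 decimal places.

0.0221

The two standard errors are √(0.8240×0.1760/568) = 0.01598 and √(0.6160×0.3840/1020) = 0.01523.
Because the samples are independent, SE_diff = √(0.01598² + 0.01523²) = 0.02208.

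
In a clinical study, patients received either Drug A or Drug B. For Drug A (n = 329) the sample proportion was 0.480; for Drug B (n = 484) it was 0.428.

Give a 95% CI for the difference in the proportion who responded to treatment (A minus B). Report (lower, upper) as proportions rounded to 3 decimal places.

(-0.018, 0.122)

The two standard errors are √(0.4800×0.5200/329) = 0.02754 and √(0.4280×0.5720/484) = 0.02249.
Because the samples are independent, SE_diff = √(0.02754² + 0.02249²) = 0.03556.
Using z* = 1.960 for 95%, ME = 1.960 × 0.03556 = 0.06970.
p̂₁ − p̂₂ = 0.0520; interval 0.0520 ± 0.06970 gives (-0.018, 0.122).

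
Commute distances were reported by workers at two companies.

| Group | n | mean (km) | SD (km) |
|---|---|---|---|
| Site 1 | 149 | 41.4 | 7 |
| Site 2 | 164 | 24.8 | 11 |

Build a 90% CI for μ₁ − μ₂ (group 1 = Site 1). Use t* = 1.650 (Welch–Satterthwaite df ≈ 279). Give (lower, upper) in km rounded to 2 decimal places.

(14.90, 18.30)

Per-group SEs: s₁/√n₁ = 7/√149 = 0.5735, s₂/√n₂ = 11/√164 = 0.8590.
Unpooled SE of the difference: √(0.32890225 + 0.737881) = 1.0329.
Margin of error = t* · SE = 1.650 × 1.0329 = 1.7043.
x̄₁ − x̄₂ = 41.4 − 24.8 = 16.6000.
CI: 16.6000 ± 1.7043 = (14.90, 18.30).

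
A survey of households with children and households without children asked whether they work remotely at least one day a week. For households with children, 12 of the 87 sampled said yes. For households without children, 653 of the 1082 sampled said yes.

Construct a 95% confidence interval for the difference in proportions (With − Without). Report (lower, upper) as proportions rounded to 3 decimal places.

(-0.544, -0.387)

First, p̂₁ = 12/87 = 0.1379; p̂₂ = 653/1082 = 0.6035.
The two standard errors are √(0.1379×0.8621/87) = 0.03697 and √(0.6035×0.3965/1082) = 0.01487.
Because the samples are independent, SE_diff = √(0.03697² + 0.01487²) = 0.03985.
Using z* = 1.960 for 95%, ME = 1.960 × 0.03985 = 0.07811.
p̂₁ − p̂₂ = -0.4656; interval -0.4656 ± 0.07811 gives (-0.544, -0.387).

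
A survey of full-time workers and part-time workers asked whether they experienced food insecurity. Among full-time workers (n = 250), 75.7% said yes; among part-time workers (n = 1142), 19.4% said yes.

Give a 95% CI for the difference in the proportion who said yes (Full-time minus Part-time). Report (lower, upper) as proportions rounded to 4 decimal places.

SE₁ = √(p̂₁(1−p̂₁)/n₁) = √(0.7570·0.2430/250) = 0.02713; SE₂ = √(0.1940·0.8060/1142) = 0.01170.
Independent samples: SE of the difference = √(SE₁² + SE₂²) = √(0.0007360369 + 0.00013689) = 0.02955.
z* for 95% confidence is 1.960, so the margin of error is 1.960 × 0.02955 = 0.05792.
Point estimate p̂₁ − p̂₂ = 0.7570 − 0.1940 = 0.5630.
0.5630 ± 0.05792 → (0.5051, 0.6209).

(0.5051, 0.6209)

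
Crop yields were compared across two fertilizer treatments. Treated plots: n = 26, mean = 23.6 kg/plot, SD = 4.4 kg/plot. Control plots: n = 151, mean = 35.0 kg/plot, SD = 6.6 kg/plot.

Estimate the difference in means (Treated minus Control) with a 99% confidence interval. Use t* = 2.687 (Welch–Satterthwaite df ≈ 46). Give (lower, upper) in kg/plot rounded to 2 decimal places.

Standard errors of each mean: 4.4/√26 = 0.8629 and 6.6/√151 = 0.5371.
SE(x̄₁ − x̄₂) = √(0.8629² + 0.5371²) = 1.0164 for independent samples with unequal variances.
With t* = 2.687, the margin is 2.687 × 1.0164 = 2.7311.
x̄₁ − x̄₂ = 23.6 − 35.0 = -11.4000; the interval is -11.4000 ± 2.7311 = (-14.13, -8.67).

(-14.13, -8.67)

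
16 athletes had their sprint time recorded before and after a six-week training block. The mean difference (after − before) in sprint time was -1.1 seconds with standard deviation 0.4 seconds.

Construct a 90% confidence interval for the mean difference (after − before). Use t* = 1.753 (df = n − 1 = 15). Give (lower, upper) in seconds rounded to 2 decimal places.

Paired design: SE = s_d/√n = 0.4/√16 = 0.1000.
t* = 1.753; margin of error = 1.753 × 0.1000 = 0.1753.
-1.1 ± 0.1753 → (-1.28, -0.92).

(-1.28, -0.92)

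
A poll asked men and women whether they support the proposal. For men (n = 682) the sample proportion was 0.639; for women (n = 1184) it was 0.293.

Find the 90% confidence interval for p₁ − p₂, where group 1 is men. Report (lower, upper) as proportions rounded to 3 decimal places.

The two standard errors are √(0.6390×0.3610/682) = 0.01839 and √(0.2930×0.7070/1184) = 0.01323.
Because the samples are independent, SE_diff = √(0.01839² + 0.01323²) = 0.02265.
Using z* = 1.645 for 90%, ME = 1.645 × 0.02265 = 0.03726.
p̂₁ − p̂₂ = 0.3460; interval 0.3460 ± 0.03726 gives (0.309, 0.383).

(0.309, 0.383)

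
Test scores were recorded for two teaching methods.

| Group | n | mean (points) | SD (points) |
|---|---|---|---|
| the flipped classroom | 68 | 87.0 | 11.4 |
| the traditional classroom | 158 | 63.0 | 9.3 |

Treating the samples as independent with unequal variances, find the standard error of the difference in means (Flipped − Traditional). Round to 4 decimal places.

1.5680

Per-group SEs: s₁/√n₁ = 11.4/√68 = 1.3825, s₂/√n₂ = 9.3/√158 = 0.7399.
Unpooled SE of the difference: √(1.91130625 + 0.54745201) = 1.5680.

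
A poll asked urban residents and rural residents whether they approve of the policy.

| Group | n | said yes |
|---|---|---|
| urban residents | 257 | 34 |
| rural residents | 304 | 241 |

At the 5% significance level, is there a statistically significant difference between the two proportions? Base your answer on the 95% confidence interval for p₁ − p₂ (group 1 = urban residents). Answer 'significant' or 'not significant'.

p̂₁ = 34/257 = 0.1323 and p̂₂ = 241/304 = 0.7928.
SE₁ = √(p̂₁(1−p̂₁)/n₁) = √(0.1323·0.8677/257) = 0.02113; SE₂ = √(0.7928·0.2072/304) = 0.02325.
Independent samples: SE of the difference = √(SE₁² + SE₂²) = √(0.0004464769 + 0.0005405625) = 0.03142.
z* for 95% confidence is 1.960, so the margin of error is 1.960 × 0.03142 = 0.06158.
Point estimate p̂₁ − p̂₂ = 0.1323 − 0.7928 = -0.6605.
-0.6605 ± 0.06158 → (-0.72208, -0.59892).
The interval (-0.72208, -0.59892) does not contain 0, so the difference is significant.

significant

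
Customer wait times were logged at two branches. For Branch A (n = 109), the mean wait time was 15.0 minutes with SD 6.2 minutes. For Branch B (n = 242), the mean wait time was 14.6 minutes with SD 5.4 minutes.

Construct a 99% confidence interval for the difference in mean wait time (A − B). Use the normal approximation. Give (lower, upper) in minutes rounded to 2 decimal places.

(-1.37, 2.17)

SE₁ = s₁/√n₁ = 6.2/√109 = 0.5939; SE₂ = 5.4/√242 = 0.3471.
Independent samples, unequal variances: SE_diff = √(SE₁² + SE₂²) = √(0.35271721 + 0.12047841) = 0.6879.
z* = 2.576, so margin of error = 2.576 × 0.6879 = 1.7720.
Difference in means = 15.0 − 14.6 = 0.4000.
0.4000 ± 1.7720 → (-1.37, 2.17).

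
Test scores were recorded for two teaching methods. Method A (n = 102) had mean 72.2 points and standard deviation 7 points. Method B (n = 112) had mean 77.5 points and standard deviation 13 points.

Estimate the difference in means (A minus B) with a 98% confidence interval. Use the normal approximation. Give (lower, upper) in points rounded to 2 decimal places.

SE₁ = s₁/√n₁ = 7/√102 = 0.6931; SE₂ = 13/√112 = 1.2284.
Independent samples, unequal variances: SE_diff = √(SE₁² + SE₂²) = √(0.48038761 + 1.50896656) = 1.4104.
z* = 2.326, so margin of error = 2.326 × 1.4104 = 3.2806.
Difference in means = 72.2 − 77.5 = -5.3000.
-5.3000 ± 3.2806 → (-8.58, -2.02).

(-8.58, -2.02)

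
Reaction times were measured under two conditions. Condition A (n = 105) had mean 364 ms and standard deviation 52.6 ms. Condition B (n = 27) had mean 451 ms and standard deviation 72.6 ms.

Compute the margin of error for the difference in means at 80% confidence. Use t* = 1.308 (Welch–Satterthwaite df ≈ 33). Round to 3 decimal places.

Per-group SEs: s₁/√n₁ = 52.6/√105 = 5.1332, s₂/√n₂ = 72.6/√27 = 13.9719.
Unpooled SE of the difference: √(26.34974224 + 195.21398961) = 14.8850.
Margin of error = t* · SE = 1.308 × 14.8850 = 19.4696.

19.470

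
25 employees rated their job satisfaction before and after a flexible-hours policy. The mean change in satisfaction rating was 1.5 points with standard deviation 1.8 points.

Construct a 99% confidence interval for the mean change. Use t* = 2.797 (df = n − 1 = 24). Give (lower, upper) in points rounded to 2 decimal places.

Paired design: SE = s_d/√n = 1.8/√25 = 0.3600.
t* = 2.797; margin of error = 2.797 × 0.3600 = 1.0069.
1.5 ± 1.0069 → (0.49, 2.51).

(0.49, 2.51)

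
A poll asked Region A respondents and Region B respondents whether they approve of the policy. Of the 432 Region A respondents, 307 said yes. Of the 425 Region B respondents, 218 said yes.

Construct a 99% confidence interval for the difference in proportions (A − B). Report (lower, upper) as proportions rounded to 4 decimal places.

Sample proportions: 307/432 = 0.7106, 218/425 = 0.5129.
Each SE is √(p̂(1−p̂)/n): √(0.7106·0.2894/432) = 0.02182 and √(0.5129·0.4871/425) = 0.02425.
SE(p̂₁ − p̂₂) = √(SE₁² + SE₂²) = √(0.0004761124 + 0.0005880625) = 0.03262, since the two samples are independent.
At 99% confidence z* = 2.576; margin = 2.576 × 0.03262 = 0.08403.
The difference is 0.7106 − 0.5129 = 0.1977, so the interval is 0.1977 ± 0.08403 = (0.1137, 0.2817).

(0.1137, 0.2817)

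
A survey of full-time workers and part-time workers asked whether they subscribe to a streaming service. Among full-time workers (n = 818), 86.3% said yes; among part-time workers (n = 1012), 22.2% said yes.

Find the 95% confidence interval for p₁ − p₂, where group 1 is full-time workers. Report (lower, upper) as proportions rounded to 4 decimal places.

Each SE is √(p̂(1−p̂)/n): √(0.8630·0.1370/818) = 0.01202 and √(0.2220·0.7780/1012) = 0.01306.
SE(p̂₁ − p̂₂) = √(SE₁² + SE₂²) = √(0.0001444804 + 0.0001705636) = 0.01775, since the two samples are independent.
At 95% confidence z* = 1.960; margin = 1.960 × 0.01775 = 0.03479.
The difference is 0.8630 − 0.2220 = 0.6410, so the interval is 0.6410 ± 0.03479 = (0.6062, 0.6758).

(0.6062, 0.6758)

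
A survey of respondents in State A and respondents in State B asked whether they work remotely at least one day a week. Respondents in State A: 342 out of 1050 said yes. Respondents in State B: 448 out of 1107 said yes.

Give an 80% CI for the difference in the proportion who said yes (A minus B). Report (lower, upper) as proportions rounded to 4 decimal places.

(-0.1055, -0.0525)

First, p̂₁ = 342/1050 = 0.3257; p̂₂ = 448/1107 = 0.4047.
The two standard errors are √(0.3257×0.6743/1050) = 0.01446 and √(0.4047×0.5953/1107) = 0.01475.
Because the samples are independent, SE_diff = √(0.01446² + 0.01475²) = 0.02066.
Using z* = 1.282 for 80%, ME = 1.282 × 0.02066 = 0.02649.
p̂₁ − p̂₂ = -0.0790; interval -0.0790 ± 0.02649 gives (-0.1055, -0.0525).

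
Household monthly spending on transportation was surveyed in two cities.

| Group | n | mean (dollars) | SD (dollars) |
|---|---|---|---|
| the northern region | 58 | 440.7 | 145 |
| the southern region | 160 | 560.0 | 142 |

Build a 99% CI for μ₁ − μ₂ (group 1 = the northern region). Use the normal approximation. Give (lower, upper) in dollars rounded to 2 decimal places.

Per-group SEs: s₁/√n₁ = 145/√58 = 19.0394, s₂/√n₂ = 142/√160 = 11.2261.
Unpooled SE of the difference: √(362.49875236 + 126.02532121) = 22.1026.
Margin of error = z* · SE = 2.576 × 22.1026 = 56.9363.
x̄₁ − x̄₂ = 440.7 − 560.0 = -119.3000.
CI: -119.3000 ± 56.9363 = (-176.24, -62.36).

(-176.24, -62.36)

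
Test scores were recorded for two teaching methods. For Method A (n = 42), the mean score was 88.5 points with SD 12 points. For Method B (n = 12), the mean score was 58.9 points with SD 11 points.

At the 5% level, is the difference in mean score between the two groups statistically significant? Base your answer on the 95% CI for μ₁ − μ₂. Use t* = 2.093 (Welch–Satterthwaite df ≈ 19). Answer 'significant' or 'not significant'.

significant

Per-group SEs: s₁/√n₁ = 12/√42 = 1.8516, s₂/√n₂ = 11/√12 = 3.1754.
Unpooled SE of the difference: √(3.42842256 + 10.08316516) = 3.6758.
Margin of error = t* · SE = 2.093 × 3.6758 = 7.6934.
x̄₁ − x̄₂ = 88.5 − 58.9 = 29.6000.
CI: 29.6000 ± 7.6934 = (21.9066, 37.2934).
The interval (21.9066, 37.2934) does not contain 0, so the difference is significant.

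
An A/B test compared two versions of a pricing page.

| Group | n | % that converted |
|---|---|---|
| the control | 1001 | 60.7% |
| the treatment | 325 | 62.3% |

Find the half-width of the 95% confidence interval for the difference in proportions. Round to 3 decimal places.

The two standard errors are √(0.6070×0.3930/1001) = 0.01544 and √(0.6230×0.3770/325) = 0.02688.
Because the samples are independent, SE_diff = √(0.01544² + 0.02688²) = 0.03100.
Using z* = 1.960 for 95%, ME = 1.960 × 0.03100 = 0.06076.

0.061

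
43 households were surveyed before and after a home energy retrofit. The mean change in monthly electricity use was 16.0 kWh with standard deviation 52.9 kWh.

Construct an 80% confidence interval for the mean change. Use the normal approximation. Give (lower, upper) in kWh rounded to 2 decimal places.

Paired design: SE = s_d/√n = 52.9/√43 = 8.0672.
z* = 1.282; margin of error = 1.282 × 8.0672 = 10.3422.
16.0 ± 10.3422 → (5.66, 26.34).

(5.66, 26.34)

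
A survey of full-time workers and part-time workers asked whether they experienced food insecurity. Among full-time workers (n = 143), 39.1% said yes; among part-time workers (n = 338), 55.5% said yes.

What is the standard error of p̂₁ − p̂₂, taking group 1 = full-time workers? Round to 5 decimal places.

The two standard errors are √(0.3910×0.6090/143) = 0.04081 and √(0.5550×0.4450/338) = 0.02703.
Because the samples are independent, SE_diff = √(0.04081² + 0.02703²) = 0.04895.

0.04895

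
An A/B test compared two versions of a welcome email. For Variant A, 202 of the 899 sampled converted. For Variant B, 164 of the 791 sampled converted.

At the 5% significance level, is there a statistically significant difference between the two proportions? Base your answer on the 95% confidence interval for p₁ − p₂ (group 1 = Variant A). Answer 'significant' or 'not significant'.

not significant

p̂₁ = 202/899 = 0.2247 and p̂₂ = 164/791 = 0.2073.
SE₁ = √(p̂₁(1−p̂₁)/n₁) = √(0.2247·0.7753/899) = 0.01392; SE₂ = √(0.2073·0.7927/791) = 0.01441.
Independent samples: SE of the difference = √(SE₁² + SE₂²) = √(0.0001937664 + 0.0002076481) = 0.02004.
z* for 95% confidence is 1.960, so the margin of error is 1.960 × 0.02004 = 0.03928.
Point estimate p̂₁ − p̂₂ = 0.2247 − 0.2073 = 0.0174.
0.0174 ± 0.03928 → (-0.02188, 0.05668).
The interval (-0.02188, 0.05668) contains 0, so the difference is not significant.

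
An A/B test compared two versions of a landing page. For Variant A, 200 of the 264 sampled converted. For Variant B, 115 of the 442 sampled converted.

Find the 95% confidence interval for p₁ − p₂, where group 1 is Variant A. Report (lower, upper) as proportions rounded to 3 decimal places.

(0.431, 0.563)

p̂₁ = 200/264 = 0.7576 and p̂₂ = 115/442 = 0.2602.
SE₁ = √(p̂₁(1−p̂₁)/n₁) = √(0.7576·0.2424/264) = 0.02637; SE₂ = √(0.2602·0.7398/442) = 0.02087.
Independent samples: SE of the difference = √(SE₁² + SE₂²) = √(0.0006953769 + 0.0004355569) = 0.03363.
z* for 95% confidence is 1.960, so the margin of error is 1.960 × 0.03363 = 0.06591.
Point estimate p̂₁ − p̂₂ = 0.7576 − 0.2602 = 0.4974.
0.4974 ± 0.06591 → (0.431, 0.563).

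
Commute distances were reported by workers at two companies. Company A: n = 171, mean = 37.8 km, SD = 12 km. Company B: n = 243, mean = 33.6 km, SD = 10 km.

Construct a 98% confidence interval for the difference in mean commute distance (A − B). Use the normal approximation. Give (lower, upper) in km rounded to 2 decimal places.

(1.60, 6.80)

SE₁ = s₁/√n₁ = 12/√171 = 0.9177; SE₂ = 10/√243 = 0.6415.
Independent samples, unequal variances: SE_diff = √(SE₁² + SE₂²) = √(0.84217329 + 0.41152225) = 1.1197.
z* = 2.326, so margin of error = 2.326 × 1.1197 = 2.6044.
Difference in means = 37.8 − 33.6 = 4.2000.
4.2000 ± 2.6044 → (1.60, 6.80).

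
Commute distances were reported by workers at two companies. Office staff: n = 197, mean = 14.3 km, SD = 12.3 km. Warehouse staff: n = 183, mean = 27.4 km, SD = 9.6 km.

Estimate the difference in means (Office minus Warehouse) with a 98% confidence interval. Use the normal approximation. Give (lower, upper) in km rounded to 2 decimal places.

(-15.72, -10.48)

Standard errors of each mean: 12.3/√197 = 0.8763 and 9.6/√183 = 0.7097.
SE(x̄₁ − x̄₂) = √(0.8763² + 0.7097²) = 1.1276 for independent samples with unequal variances.
With z* = 2.326, the margin is 2.326 × 1.1276 = 2.6228.
x̄₁ − x̄₂ = 14.3 − 27.4 = -13.1000; the interval is -13.1000 ± 2.6228 = (-15.72, -10.48).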